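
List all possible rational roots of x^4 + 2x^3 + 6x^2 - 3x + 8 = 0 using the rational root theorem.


Rational root theorem: possible roots are ±p/q where:
  p divides the constant term (8): p ∈ {1, 2, 4, 8}
  q divides the leading coefficient (1): q ∈ {1}

All possible rational roots: -8, -4, -2, -1, 1, 2, 4, 8

-8, -4, -2, -1, 1, 2, 4, 8


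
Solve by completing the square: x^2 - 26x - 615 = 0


Start: x^2 - 26x - 615 = 0
Move constant: x^2 - 26x = 615
Half of -26 is -13, squared is 169
Add 169 to both sides: x^2 - 26x + 169 = 784
(x - 13)^2 = 784
x - 13 = ±28
x = 13 + 28 = 41 or x = 13 - 28 = -15

x = -15, x = 41


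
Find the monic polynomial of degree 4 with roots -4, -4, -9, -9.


A monic polynomial with roots -4, -4, -9, -9 is:
p(x) = (x + 4)(x + 4)(x + 9)(x + 9)
After multiplying by (x + 4): x + 4
After multiplying by (x + 4): x^2 + 8x + 16
After multiplying by (x + 9): x^3 + 17x^2 + 88x + 144
After multiplying by (x + 9): x^4 + 26x^3 + 241x^2 + 936x + 1296

x^4 + 26x^3 + 241x^2 + 936x + 1296


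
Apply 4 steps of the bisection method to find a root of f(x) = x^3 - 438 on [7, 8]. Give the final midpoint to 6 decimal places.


f(x) = x^3 - 438
f(7) = -95 < 0
f(8) = 74 > 0

Step 1: midpoint = (7.000000 + 8.000000)/2 = 7.500000
  f(7.500000) = -16.125000
  f(mid) < 0, so root is in [7.500000, 8.000000]

Step 2: midpoint = (7.500000 + 8.000000)/2 = 7.750000
  f(7.750000) = 27.484375
  f(mid) > 0, so root is in [7.500000, 7.750000]

Step 3: midpoint = (7.500000 + 7.750000)/2 = 7.625000
  f(7.625000) = 5.322266
  f(mid) > 0, so root is in [7.500000, 7.625000]

Step 4: midpoint = (7.500000 + 7.625000)/2 = 7.562500
  f(7.562500) = -5.489990
  f(mid) < 0, so root is in [7.562500, 7.625000]

midpoint = 7.562500


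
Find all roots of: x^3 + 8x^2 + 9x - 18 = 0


Let p(x) = x^3 + 8x^2 + 9x - 18. By the rational root theorem (leading coefficient 1), any rational root is an integer divisor of 18: try ±1, ±2, ... in turn.
Test x = 1: value = 0 ✓, so (x - 1) is a factor.
Synthetic division by (x - 1): bring down 1; 1(1) + 8 = 9; 9(1) + 9 = 18; 18(1) - 18 = 0 → quotient x^2 + 9x + 18, remainder 0.
Solve the quadratic x^2 + 9x + 18 = 0: discriminant = 9^2 - 4(1)(18) = 81 - 72 = 9.
sqrt(9) = 3, so x = (-9 ± 3)/2: x = -3 or x = -6.
Collecting all roots found:

x = -6, x = -3, x = 1


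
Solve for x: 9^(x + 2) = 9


Express both sides with the same base.
9 = 9^1
Since the bases match, equate exponents: x + 2 = 1
So x = 1 - (2) = -1

x = -1


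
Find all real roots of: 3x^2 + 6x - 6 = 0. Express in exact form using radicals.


Using the quadratic formula: x = (-b ± sqrt(b^2 - 4ac)) / (2a)
Here a = 3, b = 6, c = -6
Discriminant = b^2 - 4ac = 6^2 - 4(3)(-6) = 36 + 72 = 108
Since discriminant = 108 > 0, there are two real roots.
x = (-6 ± 6*sqrt(3)) / 6
Simplifying: x = -1 ± sqrt(3)
Numerically: x ≈ 0.7321 or x ≈ -2.7321

x = -1 + sqrt(3) or x = -1 - sqrt(3)


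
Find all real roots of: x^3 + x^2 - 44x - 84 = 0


Let p(x) = x^3 + x^2 - 44x - 84. By the rational root theorem (leading coefficient 1), any rational root is an integer divisor of 84: try ±1, ±2, ... in turn.
Test x = 1: value = -126 ≠ 0.
Test x = -1: value = -40 ≠ 0.
Test x = 2: value = -160 ≠ 0.
Test x = -2: value = 0 ✓, so (x + 2) is a factor.
Synthetic division by (x + 2): bring down 1; 1(-2) + 1 = -1; (-1)(-2) - 44 = -42; (-42)(-2) - 84 = 0 → quotient x^2 - x - 42, remainder 0.
Solve the quadratic x^2 - x - 42 = 0: discriminant = (-1)^2 - 4(1)(-42) = 1 + 168 = 169.
sqrt(169) = 13, so x = (1 ± 13)/2: x = 7 or x = -6.

x = -6, x = -2, x = 7


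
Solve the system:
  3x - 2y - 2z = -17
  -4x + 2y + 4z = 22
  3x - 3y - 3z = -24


Using Cramer's rule. Expand each determinant along the first row.
D  = 3*[2*(-3) - 4*(-3)] - (-2)*[(-4)*(-3) - 4*3] + (-2)*[(-4)*(-3) - 2*3]
  = 3*(6) - (-2)*(0) + (-2)*(6) = 6
Dx = (-17)*[2*(-3) - 4*(-3)] - (-2)*[22*(-3) - 4*(-24)] + (-2)*[22*(-3) - 2*(-24)]
  = (-17)*(6) - (-2)*(30) + (-2)*(-18) = -6
Dy = 3*[22*(-3) - 4*(-24)] - (-17)*[(-4)*(-3) - 4*3] + (-2)*[(-4)*(-24) - 22*3]
  = 3*(30) - (-17)*(0) + (-2)*(30) = 30
Dz = 3*[2*(-24) - 22*(-3)] - (-2)*[(-4)*(-24) - 22*3] + (-17)*[(-4)*(-3) - 2*3]
  = 3*(18) - (-2)*(30) + (-17)*(6) = 12
x = Dx/D = -6/6 = -1, y = Dy/D = 30/6 = 5, z = Dz/D = 12/6 = 2
Check eq1: (3)(-1) + (-2)(5) + (-2)(2) = -17 = -17 ✓
Check eq2: (-4)(-1) + (2)(5) + (4)(2) = 22 = 22 ✓
Check eq3: (3)(-1) + (-3)(5) + (-3)(2) = -24 = -24 ✓

x = -1, y = 5, z = 2


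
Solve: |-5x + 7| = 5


An absolute value equation |expr| = 5 gives two cases:
Case 1: -5x + 7 = 5
  -5x = -2, so x = 2/5
Case 2: -5x + 7 = -5
  -5x = -12, so x = 12/5

x = 2/5, x = 12/5


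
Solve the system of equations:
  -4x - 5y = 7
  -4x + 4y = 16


Using Cramer's rule:
Determinant D = (-4)(4) - (-4)(-5) = -16 - 20 = -36
Dx = (7)(4) - (16)(-5) = 28 + 80 = 108
Dy = (-4)(16) - (-4)(7) = -64 + 28 = -36
x = Dx/D = 108/-36 = -3
y = Dy/D = -36/-36 = 1

x = -3, y = 1


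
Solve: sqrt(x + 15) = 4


Square both sides: x + 15 = 4^2 = 16
x = 16 - 15 = 1
x = 1
Check: sqrt(1*1 + 15) = sqrt(16) = 4 ✓

x = 1


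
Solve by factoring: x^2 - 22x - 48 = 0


We need two numbers that multiply to -48 and add to -22.
Those numbers are 2 and -24 (since 2 * (-24) = -48 and 2 + (-24) = -22).
So x^2 - 22x - 48 = (x + 2)(x - 24) = 0
Setting each factor to zero: x = -2 or x = 24

x = -2, x = 24


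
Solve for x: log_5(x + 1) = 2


Convert to exponential form: x + 1 = 5^2 = 25
x = 25 - 1 = 24
Check: log_5(24 + 1) = log_5(25) = log_5(25) = 2 ✓

x = 24


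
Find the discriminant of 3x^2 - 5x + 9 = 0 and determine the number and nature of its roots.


For ax^2 + bx + c = 0, discriminant D = b^2 - 4ac
Here a = 3, b = -5, c = 9
D = (-5)^2 - 4(3)(9) = 25 - 108 = -83

D = -83 < 0
The equation has no real roots (2 complex conjugate roots).

Discriminant = -83, no real roots (2 complex conjugate roots)


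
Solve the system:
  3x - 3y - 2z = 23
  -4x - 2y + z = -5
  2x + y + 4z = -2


Using Cramer's rule. Expand each determinant along the first row.
D  = 3*[(-2)*4 - 1*1] - (-3)*[(-4)*4 - 1*2] + (-2)*[(-4)*1 - (-2)*2]
  = 3*(-9) - (-3)*(-18) + (-2)*(0) = -81
Dx = 23*[(-2)*4 - 1*1] - (-3)*[(-5)*4 - 1*(-2)] + (-2)*[(-5)*1 - (-2)*(-2)]
  = 23*(-9) - (-3)*(-18) + (-2)*(-9) = -243
Dy = 3*[(-5)*4 - 1*(-2)] - 23*[(-4)*4 - 1*2] + (-2)*[(-4)*(-2) - (-5)*2]
  = 3*(-18) - 23*(-18) + (-2)*(18) = 324
Dz = 3*[(-2)*(-2) - (-5)*1] - (-3)*[(-4)*(-2) - (-5)*2] + 23*[(-4)*1 - (-2)*2]
  = 3*(9) - (-3)*(18) + 23*(0) = 81
x = Dx/D = -243/-81 = 3, y = Dy/D = 324/-81 = -4, z = Dz/D = 81/-81 = -1
Check eq1: (3)(3) + (-3)(-4) + (-2)(-1) = 23 = 23 ✓
Check eq2: (-4)(3) + (-2)(-4) + (1)(-1) = -5 = -5 ✓
Check eq3: (2)(3) + (1)(-4) + (4)(-1) = -2 = -2 ✓

x = 3, y = -4, z = -1


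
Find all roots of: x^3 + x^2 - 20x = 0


The constant term is 0, so x = 0 is a root. Factor out x:
  x^2 + x - 20 = 0
Solve the quadratic x^2 + x - 20 = 0: discriminant = 1^2 - 4(1)(-20) = 1 + 80 = 81.
sqrt(81) = 9, so x = (-1 ± 9)/2: x = 4 or x = -5.
Collecting all roots found:

x = -5, x = 0, x = 4


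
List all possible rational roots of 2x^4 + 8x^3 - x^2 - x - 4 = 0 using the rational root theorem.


Rational root theorem: possible roots are ±p/q where:
  p divides the constant term (-4): p ∈ {1, 2, 4}
  q divides the leading coefficient (2): q ∈ {1, 2}

All possible rational roots: -4, -2, -1, -1/2, 1/2, 1, 2, 4

-4, -2, -1, -1/2, 1/2, 1, 2, 4


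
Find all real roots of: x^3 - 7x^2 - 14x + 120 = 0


Let p(x) = x^3 - 7x^2 - 14x + 120. By the rational root theorem (leading coefficient 1), any rational root is an integer divisor of 120: try ±1, ±2, ... in turn.
Test x = 1: value = 100 ≠ 0.
Test x = -1: value = 126 ≠ 0.
Test x = 2: value = 72 ≠ 0.
Test x = -2: value = 112 ≠ 0.
Test x = 3: value = 42 ≠ 0.
Test x = -3: value = 72 ≠ 0.
Test x = 4: value = 16 ≠ 0.
Test x = -4: value = 0 ✓, so (x + 4) is a factor.
Synthetic division by (x + 4): bring down 1; 1(-4) - 7 = -11; (-11)(-4) - 14 = 30; 30(-4) + 120 = 0 → quotient x^2 - 11x + 30, remainder 0.
Solve the quadratic x^2 - 11x + 30 = 0: discriminant = (-11)^2 - 4(1)(30) = 121 - 120 = 1.
sqrt(1) = 1, so x = (11 ± 1)/2: x = 6 or x = 5.

x = -4, x = 5, x = 6


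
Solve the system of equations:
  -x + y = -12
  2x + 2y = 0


Using Cramer's rule:
Determinant D = (-1)(2) - (2)(1) = -2 - 2 = -4
Dx = (-12)(2) - (0)(1) = -24 - 0 = -24
Dy = (-1)(0) - (2)(-12) = 0 + 24 = 24
x = Dx/D = -24/-4 = 6
y = Dy/D = 24/-4 = -6

x = 6, y = -6


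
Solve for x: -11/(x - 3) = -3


Multiply both sides by (x - 3): -11 = -3(x - 3)
Distribute: -11 = -3x + 9
-3x = -11 - 9 = -20
x = 20/3

x = 20/3


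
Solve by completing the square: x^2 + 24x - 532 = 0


Start: x^2 + 24x - 532 = 0
Move constant: x^2 + 24x = 532
Half of 24 is 12, squared is 144
Add 144 to both sides: x^2 + 24x + 144 = 676
(x + 12)^2 = 676
x + 12 = ±26
x = -12 + 26 = 14 or x = -12 - 26 = -38

x = -38, x = 14


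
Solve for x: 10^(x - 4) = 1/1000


Express both sides with the same base.
1/1000 = 10^(-3)
Since the bases match, equate exponents: x - 4 = -3
So x = -3 - (-4) = 1

x = 1


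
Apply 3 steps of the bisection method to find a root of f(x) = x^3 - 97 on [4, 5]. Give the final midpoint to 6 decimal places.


f(x) = x^3 - 97
f(4) = -33 < 0
f(5) = 28 > 0

Step 1: midpoint = (4.000000 + 5.000000)/2 = 4.500000
  f(4.500000) = -5.875000
  f(mid) < 0, so root is in [4.500000, 5.000000]

Step 2: midpoint = (4.500000 + 5.000000)/2 = 4.750000
  f(4.750000) = 10.171875
  f(mid) > 0, so root is in [4.500000, 4.750000]

Step 3: midpoint = (4.500000 + 4.750000)/2 = 4.625000
  f(4.625000) = 1.931641
  f(mid) > 0, so root is in [4.500000, 4.625000]

midpoint = 4.625000


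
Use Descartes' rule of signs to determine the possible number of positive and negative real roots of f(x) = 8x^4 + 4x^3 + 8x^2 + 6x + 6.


Descartes' rule of signs:

For positive roots, count sign changes in f(x) = 8x^4 + 4x^3 + 8x^2 + 6x + 6:
Signs of coefficients: +, +, +, +, +
Number of sign changes: 0
Possible positive real roots: 0

For negative roots, examine f(-x) = 8x^4 - 4x^3 + 8x^2 - 6x + 6:
Signs of coefficients: +, -, +, -, +
Number of sign changes: 4
Possible negative real roots: 4, 2, 0

Positive roots: 0; Negative roots: 4 or 2 or 0


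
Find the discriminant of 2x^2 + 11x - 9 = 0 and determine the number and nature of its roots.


For ax^2 + bx + c = 0, discriminant D = b^2 - 4ac
Here a = 2, b = 11, c = -9
D = (11)^2 - 4(2)(-9) = 121 + 72 = 193

D = 193 > 0 but not a perfect square
The equation has 2 distinct real irrational roots.

Discriminant = 193, 2 distinct real irrational roots


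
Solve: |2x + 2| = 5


An absolute value equation |expr| = 5 gives two cases:
Case 1: 2x + 2 = 5
  2x = 3, so x = 3/2
Case 2: 2x + 2 = -5
  2x = -7, so x = -7/2

x = -7/2, x = 3/2


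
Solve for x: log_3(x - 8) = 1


Convert to exponential form: x - 8 = 3^1 = 3
x = 3 + 8 = 11
Check: log_3(11 - 8) = log_3(3) = log_3(3) = 1 ✓

x = 11


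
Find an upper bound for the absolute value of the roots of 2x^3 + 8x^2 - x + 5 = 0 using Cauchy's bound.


Cauchy's bound: all roots r satisfy |r| <= 1 + max(|a_i/a_n|) for i = 0,...,n-1
where a_n is the leading coefficient.

Coefficients: [2, 8, -1, 5]
Leading coefficient a_n = 2
Ratios |a_i/a_n|: 4, 1/2, 5/2
Maximum ratio: 4
Cauchy's bound: |r| <= 1 + 4 = 5

Upper bound = 5


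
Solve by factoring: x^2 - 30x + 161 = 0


We need two numbers that multiply to 161 and add to -30.
Those numbers are -23 and -7 (since (-23) * (-7) = 161 and (-23) + (-7) = -30).
So x^2 - 30x + 161 = (x - 23)(x - 7) = 0
Setting each factor to zero: x = 23 or x = 7

x = 7, x = 23


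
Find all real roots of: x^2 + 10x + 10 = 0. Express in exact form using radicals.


Using the quadratic formula: x = (-b ± sqrt(b^2 - 4ac)) / (2a)
Here a = 1, b = 10, c = 10
Discriminant = b^2 - 4ac = 10^2 - 4(1)(10) = 100 - 40 = 60
Since discriminant = 60 > 0, there are two real roots.
x = (-10 ± 2*sqrt(15)) / 2
Simplifying: x = -5 ± sqrt(15)
Numerically: x ≈ -1.1270 or x ≈ -8.8730

x = -5 + sqrt(15) or x = -5 - sqrt(15)


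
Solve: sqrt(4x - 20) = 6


Square both sides: 4x - 20 = 6^2 = 36
4x = 36 + 20 = 56
x = 14
Check: sqrt(4*14 - 20) = sqrt(36) = 6 ✓

x = 14


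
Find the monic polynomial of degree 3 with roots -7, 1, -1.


A monic polynomial with roots -7, 1, -1 is:
p(x) = (x + 7)(x - 1)(x + 1)
After multiplying by (x + 7): x + 7
After multiplying by (x - 1): x^2 + 6x - 7
After multiplying by (x + 1): x^3 + 7x^2 - x - 7

x^3 + 7x^2 - x - 7


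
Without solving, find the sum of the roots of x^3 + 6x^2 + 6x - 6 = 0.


By Vieta's formulas for x^3 + bx^2 + cx + d = 0:
  r1 + r2 + r3 = -b/a = -6
  r1*r2 + r1*r3 + r2*r3 = c/a = 6
  r1*r2*r3 = -d/a = 6


Sum = -6


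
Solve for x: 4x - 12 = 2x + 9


Starting with: 4x - 12 = 2x + 9
Move all x terms to left: (4 - 2)x = 9 + 12
Simplify: 2x = 21
Divide both sides by 2: x = 21/2

x = 21/2


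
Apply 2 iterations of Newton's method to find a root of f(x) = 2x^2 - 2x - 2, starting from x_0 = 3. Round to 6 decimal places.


Newton's method: x_(n+1) = x_n - f(x_n)/f'(x_n)
f(x) = 2x^2 - 2x - 2
f'(x) = 4x - 2

Iteration 1:
  f(3.000000) = 10.000000
  f'(3.000000) = 10.000000
  x_1 = 3.000000 - (10.000000)/(10.000000) = 2.000000

Iteration 2:
  f(2.000000) = 2.000000
  f'(2.000000) = 6.000000
  x_2 = 2.000000 - (2.000000)/(6.000000) = 1.666667

x_2 = 1.666667


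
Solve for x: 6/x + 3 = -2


Subtract 3 from both sides: 6/x = -5
Multiply both sides by x: 6 = -5 * x
Divide by -5: x = -6/5

x = -6/5


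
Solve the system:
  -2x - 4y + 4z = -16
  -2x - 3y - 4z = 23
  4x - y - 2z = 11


Using Cramer's rule. Expand each determinant along the first row.
D  = (-2)*[(-3)*(-2) - (-4)*(-1)] - (-4)*[(-2)*(-2) - (-4)*4] + 4*[(-2)*(-1) - (-3)*4]
  = (-2)*(2) - (-4)*(20) + 4*(14) = 132
Dx = (-16)*[(-3)*(-2) - (-4)*(-1)] - (-4)*[23*(-2) - (-4)*11] + 4*[23*(-1) - (-3)*11]
  = (-16)*(2) - (-4)*(-2) + 4*(10) = 0
Dy = (-2)*[23*(-2) - (-4)*11] - (-16)*[(-2)*(-2) - (-4)*4] + 4*[(-2)*11 - 23*4]
  = (-2)*(-2) - (-16)*(20) + 4*(-114) = -132
Dz = (-2)*[(-3)*11 - 23*(-1)] - (-4)*[(-2)*11 - 23*4] + (-16)*[(-2)*(-1) - (-3)*4]
  = (-2)*(-10) - (-4)*(-114) + (-16)*(14) = -660
x = Dx/D = 0/132 = 0, y = Dy/D = -132/132 = -1, z = Dz/D = -660/132 = -5
Check eq1: (-2)(0) + (-4)(-1) + (4)(-5) = -16 = -16 ✓
Check eq2: (-2)(0) + (-3)(-1) + (-4)(-5) = 23 = 23 ✓
Check eq3: (4)(0) + (-1)(-1) + (-2)(-5) = 11 = 11 ✓

x = 0, y = -1, z = -5


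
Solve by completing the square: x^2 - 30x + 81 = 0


Start: x^2 - 30x + 81 = 0
Move constant: x^2 - 30x = -81
Half of -30 is -15, squared is 225
Add 225 to both sides: x^2 - 30x + 225 = 144
(x - 15)^2 = 144
x - 15 = ±12
x = 15 + 12 = 27 or x = 15 - 12 = 3

x = 3, x = 27


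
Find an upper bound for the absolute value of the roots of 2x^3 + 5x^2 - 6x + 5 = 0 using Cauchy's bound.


Cauchy's bound: all roots r satisfy |r| <= 1 + max(|a_i/a_n|) for i = 0,...,n-1
where a_n is the leading coefficient.

Coefficients: [2, 5, -6, 5]
Leading coefficient a_n = 2
Ratios |a_i/a_n|: 5/2, 3, 5/2
Maximum ratio: 3
Cauchy's bound: |r| <= 1 + 3 = 4

Upper bound = 4


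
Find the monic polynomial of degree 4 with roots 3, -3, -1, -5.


A monic polynomial with roots 3, -3, -1, -5 is:
p(x) = (x - 3)(x + 3)(x + 1)(x + 5)
After multiplying by (x - 3): x - 3
After multiplying by (x + 3): x^2 - 9
After multiplying by (x + 1): x^3 + x^2 - 9x - 9
After multiplying by (x + 5): x^4 + 6x^3 - 4x^2 - 54x - 45

x^4 + 6x^3 - 4x^2 - 54x - 45


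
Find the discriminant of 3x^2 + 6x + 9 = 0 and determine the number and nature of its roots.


For ax^2 + bx + c = 0, discriminant D = b^2 - 4ac
Here a = 3, b = 6, c = 9
D = (6)^2 - 4(3)(9) = 36 - 108 = -72

D = -72 < 0
The equation has no real roots (2 complex conjugate roots).

Discriminant = -72, no real roots (2 complex conjugate roots)


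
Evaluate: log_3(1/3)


We need the exponent such that 3^? = 1/3
3^(-1) = 1/3^1 = 1/3
Therefore log_3(1/3) = -1

-1


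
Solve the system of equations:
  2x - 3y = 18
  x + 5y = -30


Using Cramer's rule:
Determinant D = (2)(5) - (1)(-3) = 10 + 3 = 13
Dx = (18)(5) - (-30)(-3) = 90 - 90 = 0
Dy = (2)(-30) - (1)(18) = -60 - 18 = -78
x = Dx/D = 0/13 = 0
y = Dy/D = -78/13 = -6

x = 0, y = -6


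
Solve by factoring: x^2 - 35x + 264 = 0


We need two numbers that multiply to 264 and add to -35.
Those numbers are -24 and -11 (since (-24) * (-11) = 264 and (-24) + (-11) = -35).
So x^2 - 35x + 264 = (x - 24)(x - 11) = 0
Setting each factor to zero: x = 24 or x = 11

x = 11, x = 24


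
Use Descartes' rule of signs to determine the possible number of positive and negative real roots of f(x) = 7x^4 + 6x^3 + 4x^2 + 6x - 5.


Descartes' rule of signs:

For positive roots, count sign changes in f(x) = 7x^4 + 6x^3 + 4x^2 + 6x - 5:
Signs of coefficients: +, +, +, +, -
Number of sign changes: 1
Possible positive real roots: 1

For negative roots, examine f(-x) = 7x^4 - 6x^3 + 4x^2 - 6x - 5:
Signs of coefficients: +, -, +, -, -
Number of sign changes: 3
Possible negative real roots: 3, 1

Positive roots: 1; Negative roots: 3 or 1


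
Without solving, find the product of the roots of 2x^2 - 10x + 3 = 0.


By Vieta's formulas for ax^2 + bx + c = 0:
  Sum of roots = -b/a
  Product of roots = c/a

Here a = 2, b = -10, c = 3
Sum = -(-10)/2 = 5
Product = 3/2 = 3/2

Product = 3/2


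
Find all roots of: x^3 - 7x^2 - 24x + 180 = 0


Let p(x) = x^3 - 7x^2 - 24x + 180. By the rational root theorem (leading coefficient 1), any rational root is an integer divisor of 180: try ±1, ±2, ... in turn.
Test x = 1: value = 150 ≠ 0.
Test x = -1: value = 196 ≠ 0.
Test x = 2: value = 112 ≠ 0.
Test x = -2: value = 192 ≠ 0.
Test x = 3: value = 72 ≠ 0.
Test x = -3: value = 162 ≠ 0.
Test x = 4: value = 36 ≠ 0.
Test x = -4: value = 100 ≠ 0.
Test x = 5: value = 10 ≠ 0.
Test x = -5: value = 0 ✓, so (x + 5) is a factor.
Synthetic division by (x + 5): bring down 1; 1(-5) - 7 = -12; (-12)(-5) - 24 = 36; 36(-5) + 180 = 0 → quotient x^2 - 12x + 36, remainder 0.
Solve the quadratic x^2 - 12x + 36 = 0: discriminant = (-12)^2 - 4(1)(36) = 144 - 144 = 0.
Discriminant = 0, so a double root: x = 12/2 = 6.
Collecting all roots found:

x = -5, x = 6 (multiplicity 2)


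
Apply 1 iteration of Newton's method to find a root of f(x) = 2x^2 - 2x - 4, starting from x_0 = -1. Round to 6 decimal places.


Newton's method: x_(n+1) = x_n - f(x_n)/f'(x_n)
f(x) = 2x^2 - 2x - 4
f'(x) = 4x - 2

Iteration 1:
  f(-1.000000) = 0.000000
  f'(-1.000000) = -6.000000
  x_1 = -1.000000 - (0.000000)/(-6.000000) = -1.000000

x_1 = -1.000000


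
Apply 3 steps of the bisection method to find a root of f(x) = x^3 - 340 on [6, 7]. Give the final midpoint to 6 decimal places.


f(x) = x^3 - 340
f(6) = -124 < 0
f(7) = 3 > 0

Step 1: midpoint = (6.000000 + 7.000000)/2 = 6.500000
  f(6.500000) = -65.375000
  f(mid) < 0, so root is in [6.500000, 7.000000]

Step 2: midpoint = (6.500000 + 7.000000)/2 = 6.750000
  f(6.750000) = -32.453125
  f(mid) < 0, so root is in [6.750000, 7.000000]

Step 3: midpoint = (6.750000 + 7.000000)/2 = 6.875000
  f(6.875000) = -15.048828
  f(mid) < 0, so root is in [6.875000, 7.000000]

midpoint = 6.875000


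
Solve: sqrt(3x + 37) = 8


Square both sides: 3x + 37 = 8^2 = 64
3x = 64 - 37 = 27
x = 9
Check: sqrt(3*9 + 37) = sqrt(64) = 8 ✓

x = 9


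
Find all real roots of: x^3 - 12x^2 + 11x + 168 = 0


Let p(x) = x^3 - 12x^2 + 11x + 168. By the rational root theorem (leading coefficient 1), any rational root is an integer divisor of 168: try ±1, ±2, ... in turn.
Test x = 1: value = 168 ≠ 0.
Test x = -1: value = 144 ≠ 0.
Test x = 2: value = 150 ≠ 0.
Test x = -2: value = 90 ≠ 0.
Test x = 3: value = 120 ≠ 0.
Test x = -3: value = 0 ✓, so (x + 3) is a factor.
Synthetic division by (x + 3): bring down 1; 1(-3) - 12 = -15; (-15)(-3) + 11 = 56; 56(-3) + 168 = 0 → quotient x^2 - 15x + 56, remainder 0.
Solve the quadratic x^2 - 15x + 56 = 0: discriminant = (-15)^2 - 4(1)(56) = 225 - 224 = 1.
sqrt(1) = 1, so x = (15 ± 1)/2: x = 8 or x = 7.

x = -3, x = 7, x = 8


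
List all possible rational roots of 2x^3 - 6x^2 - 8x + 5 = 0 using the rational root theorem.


Rational root theorem: possible roots are ±p/q where:
  p divides the constant term (5): p ∈ {1, 5}
  q divides the leading coefficient (2): q ∈ {1, 2}

All possible rational roots: -5, -5/2, -1, -1/2, 1/2, 1, 5/2, 5

-5, -5/2, -1, -1/2, 1/2, 1, 5/2, 5


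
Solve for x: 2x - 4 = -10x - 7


Starting with: 2x - 4 = -10x - 7
Move all x terms to left: (2 + 10)x = -7 + 4
Simplify: 12x = -3
Divide both sides by 12: x = -1/4

x = -1/4


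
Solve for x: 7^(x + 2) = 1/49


Express both sides with the same base.
1/49 = 7^(-2)
Since the bases match, equate exponents: x + 2 = -2
So x = -2 - (2) = -4

x = -4


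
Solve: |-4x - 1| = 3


An absolute value equation |expr| = 3 gives two cases:
Case 1: -4x - 1 = 3
  -4x = 4, so x = -1
Case 2: -4x - 1 = -3
  -4x = -2, so x = 1/2

x = -1, x = 1/2


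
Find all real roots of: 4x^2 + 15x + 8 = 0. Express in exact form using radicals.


Using the quadratic formula: x = (-b ± sqrt(b^2 - 4ac)) / (2a)
Here a = 4, b = 15, c = 8
Discriminant = b^2 - 4ac = 15^2 - 4(4)(8) = 225 - 128 = 97
Since discriminant = 97 > 0, there are two real roots.
x = (-15 ± sqrt(97)) / 8
Numerically: x ≈ -0.6439 or x ≈ -3.1061

x = (-15 + sqrt(97)) / 8 or x = (-15 - sqrt(97)) / 8


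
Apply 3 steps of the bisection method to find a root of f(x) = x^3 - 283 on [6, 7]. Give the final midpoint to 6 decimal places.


f(x) = x^3 - 283
f(6) = -67 < 0
f(7) = 60 > 0

Step 1: midpoint = (6.000000 + 7.000000)/2 = 6.500000
  f(6.500000) = -8.375000
  f(mid) < 0, so root is in [6.500000, 7.000000]

Step 2: midpoint = (6.500000 + 7.000000)/2 = 6.750000
  f(6.750000) = 24.546875
  f(mid) > 0, so root is in [6.500000, 6.750000]

Step 3: midpoint = (6.500000 + 6.750000)/2 = 6.625000
  f(6.625000) = 7.775391
  f(mid) > 0, so root is in [6.500000, 6.625000]

midpoint = 6.625000


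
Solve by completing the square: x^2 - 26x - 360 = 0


Start: x^2 - 26x - 360 = 0
Move constant: x^2 - 26x = 360
Half of -26 is -13, squared is 169
Add 169 to both sides: x^2 - 26x + 169 = 529
(x - 13)^2 = 529
x - 13 = ±23
x = 13 + 23 = 36 or x = 13 - 23 = -10

x = -10, x = 36


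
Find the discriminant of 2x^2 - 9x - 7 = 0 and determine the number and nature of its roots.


For ax^2 + bx + c = 0, discriminant D = b^2 - 4ac
Here a = 2, b = -9, c = -7
D = (-9)^2 - 4(2)(-7) = 81 + 56 = 137

D = 137 > 0 but not a perfect square
The equation has 2 distinct real irrational roots.

Discriminant = 137, 2 distinct real irrational roots


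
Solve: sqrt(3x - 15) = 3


Square both sides: 3x - 15 = 3^2 = 9
3x = 9 + 15 = 24
x = 8
Check: sqrt(3*8 - 15) = sqrt(9) = 3 ✓

x = 8


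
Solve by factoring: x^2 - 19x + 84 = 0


We need two numbers that multiply to 84 and add to -19.
Those numbers are -12 and -7 (since (-12) * (-7) = 84 and (-12) + (-7) = -19).
So x^2 - 19x + 84 = (x - 12)(x - 7) = 0
Setting each factor to zero: x = 12 or x = 7

x = 7, x = 12


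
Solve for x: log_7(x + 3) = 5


Convert to exponential form: x + 3 = 7^5 = 16807
x = 16807 - 3 = 16804
Check: log_7(16804 + 3) = log_7(16807) = log_7(16807) = 5 ✓

x = 16804


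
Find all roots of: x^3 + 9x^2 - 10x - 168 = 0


Let p(x) = x^3 + 9x^2 - 10x - 168. By the rational root theorem (leading coefficient 1), any rational root is an integer divisor of 168: try ±1, ±2, ... in turn.
Test x = 1: value = -168 ≠ 0.
Test x = -1: value = -150 ≠ 0.
Test x = 2: value = -144 ≠ 0.
Test x = -2: value = -120 ≠ 0.
Test x = 3: value = -90 ≠ 0.
Test x = -3: value = -84 ≠ 0.
Test x = 4: value = 0 ✓, so (x - 4) is a factor.
Synthetic division by (x - 4): bring down 1; 1(4) + 9 = 13; 13(4) - 10 = 42; 42(4) - 168 = 0 → quotient x^2 + 13x + 42, remainder 0.
Solve the quadratic x^2 + 13x + 42 = 0: discriminant = 13^2 - 4(1)(42) = 169 - 168 = 1.
sqrt(1) = 1, so x = (-13 ± 1)/2: x = -6 or x = -7.
Collecting all roots found:

x = -7, x = -6, x = 4


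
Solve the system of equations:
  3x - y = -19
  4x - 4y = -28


Using Cramer's rule:
Determinant D = (3)(-4) - (4)(-1) = -12 + 4 = -8
Dx = (-19)(-4) - (-28)(-1) = 76 - 28 = 48
Dy = (3)(-28) - (4)(-19) = -84 + 76 = -8
x = Dx/D = 48/-8 = -6
y = Dy/D = -8/-8 = 1

x = -6, y = 1


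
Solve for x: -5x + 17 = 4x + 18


Starting with: -5x + 17 = 4x + 18
Move all x terms to left: (-5 - 4)x = 18 - 17
Simplify: -9x = 1
Divide both sides by -9: x = -1/9

x = -1/9


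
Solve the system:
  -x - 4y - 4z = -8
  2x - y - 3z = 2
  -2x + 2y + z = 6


Using Cramer's rule. Expand each determinant along the first row.
D  = (-1)*[(-1)*1 - (-3)*2] - (-4)*[2*1 - (-3)*(-2)] + (-4)*[2*2 - (-1)*(-2)]
  = (-1)*(5) - (-4)*(-4) + (-4)*(2) = -29
Dx = (-8)*[(-1)*1 - (-3)*2] - (-4)*[2*1 - (-3)*6] + (-4)*[2*2 - (-1)*6]
  = (-8)*(5) - (-4)*(20) + (-4)*(10) = 0
Dy = (-1)*[2*1 - (-3)*6] - (-8)*[2*1 - (-3)*(-2)] + (-4)*[2*6 - 2*(-2)]
  = (-1)*(20) - (-8)*(-4) + (-4)*(16) = -116
Dz = (-1)*[(-1)*6 - 2*2] - (-4)*[2*6 - 2*(-2)] + (-8)*[2*2 - (-1)*(-2)]
  = (-1)*(-10) - (-4)*(16) + (-8)*(2) = 58
x = Dx/D = 0/-29 = 0, y = Dy/D = -116/-29 = 4, z = Dz/D = 58/-29 = -2
Check eq1: (-1)(0) + (-4)(4) + (-4)(-2) = -8 = -8 ✓
Check eq2: (2)(0) + (-1)(4) + (-3)(-2) = 2 = 2 ✓
Check eq3: (-2)(0) + (2)(4) + (1)(-2) = 6 = 6 ✓

x = 0, y = 4, z = -2


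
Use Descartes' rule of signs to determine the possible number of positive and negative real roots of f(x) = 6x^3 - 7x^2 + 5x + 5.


Descartes' rule of signs:

For positive roots, count sign changes in f(x) = 6x^3 - 7x^2 + 5x + 5:
Signs of coefficients: +, -, +, +
Number of sign changes: 2
Possible positive real roots: 2, 0

For negative roots, examine f(-x) = -6x^3 - 7x^2 - 5x + 5:
Signs of coefficients: -, -, -, +
Number of sign changes: 1
Possible negative real roots: 1

Positive roots: 2 or 0; Negative roots: 1


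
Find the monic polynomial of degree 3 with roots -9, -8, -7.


A monic polynomial with roots -9, -8, -7 is:
p(x) = (x + 9)(x + 8)(x + 7)
After multiplying by (x + 9): x + 9
After multiplying by (x + 8): x^2 + 17x + 72
After multiplying by (x + 7): x^3 + 24x^2 + 191x + 504

x^3 + 24x^2 + 191x + 504


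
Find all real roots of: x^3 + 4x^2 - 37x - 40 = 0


Let p(x) = x^3 + 4x^2 - 37x - 40. By the rational root theorem (leading coefficient 1), any rational root is an integer divisor of 40: try ±1, ±2, ... in turn.
Test x = 1: value = -72 ≠ 0.
Test x = -1: value = 0 ✓, so (x + 1) is a factor.
Synthetic division by (x + 1): bring down 1; 1(-1) + 4 = 3; 3(-1) - 37 = -40; (-40)(-1) - 40 = 0 → quotient x^2 + 3x - 40, remainder 0.
Solve the quadratic x^2 + 3x - 40 = 0: discriminant = 3^2 - 4(1)(-40) = 9 + 160 = 169.
sqrt(169) = 13, so x = (-3 ± 13)/2: x = 5 or x = -8.

x = -8, x = -1, x = 5


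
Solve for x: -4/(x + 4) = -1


Multiply both sides by (x + 4): -4 = -1(x + 4)
Distribute: -4 = -x - 4
-x = -4 + 4 = 0
x = 0

x = 0


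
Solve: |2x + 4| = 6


An absolute value equation |expr| = 6 gives two cases:
Case 1: 2x + 4 = 6
  2x = 2, so x = 1
Case 2: 2x + 4 = -6
  2x = -10, so x = -5

x = -5, x = 1


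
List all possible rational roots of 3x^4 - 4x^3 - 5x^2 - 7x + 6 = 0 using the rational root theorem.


Rational root theorem: possible roots are ±p/q where:
  p divides the constant term (6): p ∈ {1, 2, 3, 6}
  q divides the leading coefficient (3): q ∈ {1, 3}

All possible rational roots: -6, -3, -2, -1, -2/3, -1/3, 1/3, 2/3, 1, 2, 3, 6

-6, -3, -2, -1, -2/3, -1/3, 1/3, 2/3, 1, 2, 3, 6


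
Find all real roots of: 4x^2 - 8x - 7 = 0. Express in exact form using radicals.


Using the quadratic formula: x = (-b ± sqrt(b^2 - 4ac)) / (2a)
Here a = 4, b = -8, c = -7
Discriminant = b^2 - 4ac = (-8)^2 - 4(4)(-7) = 64 + 112 = 176
Since discriminant = 176 > 0, there are two real roots.
x = (8 ± 4*sqrt(11)) / 8
Simplifying: x = (2 ± sqrt(11)) / 2
Numerically: x ≈ 2.6583 or x ≈ -0.6583

x = (2 + sqrt(11)) / 2 or x = (2 - sqrt(11)) / 2


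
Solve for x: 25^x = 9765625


Express both sides with the same base.
9765625 = 25^5
Since the bases match: x = 5

x = 5


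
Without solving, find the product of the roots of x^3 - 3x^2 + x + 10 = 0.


By Vieta's formulas for x^3 + bx^2 + cx + d = 0:
  r1 + r2 + r3 = -b/a = 3
  r1*r2 + r1*r3 + r2*r3 = c/a = 1
  r1*r2*r3 = -d/a = -10


Product = -10


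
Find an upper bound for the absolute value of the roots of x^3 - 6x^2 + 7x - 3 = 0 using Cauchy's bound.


Cauchy's bound: all roots r satisfy |r| <= 1 + max(|a_i/a_n|) for i = 0,...,n-1
where a_n is the leading coefficient.

Coefficients: [1, -6, 7, -3]
Leading coefficient a_n = 1
Ratios |a_i/a_n|: 6, 7, 3
Maximum ratio: 7
Cauchy's bound: |r| <= 1 + 7 = 8

Upper bound = 8


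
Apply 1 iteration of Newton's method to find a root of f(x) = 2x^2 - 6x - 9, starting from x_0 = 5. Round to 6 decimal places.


Newton's method: x_(n+1) = x_n - f(x_n)/f'(x_n)
f(x) = 2x^2 - 6x - 9
f'(x) = 4x - 6

Iteration 1:
  f(5.000000) = 11.000000
  f'(5.000000) = 14.000000
  x_1 = 5.000000 - (11.000000)/(14.000000) = 4.214286

x_1 = 4.214286


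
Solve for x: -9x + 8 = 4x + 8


Starting with: -9x + 8 = 4x + 8
Move all x terms to left: (-9 - 4)x = 8 - 8
Simplify: -13x = 0
Divide both sides by -13: x = 0

x = 0


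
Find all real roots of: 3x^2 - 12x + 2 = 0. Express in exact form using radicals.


Using the quadratic formula: x = (-b ± sqrt(b^2 - 4ac)) / (2a)
Here a = 3, b = -12, c = 2
Discriminant = b^2 - 4ac = (-12)^2 - 4(3)(2) = 144 - 24 = 120
Since discriminant = 120 > 0, there are two real roots.
x = (12 ± 2*sqrt(30)) / 6
Simplifying: x = (6 ± sqrt(30)) / 3
Numerically: x ≈ 3.8257 or x ≈ 0.1743

x = (6 + sqrt(30)) / 3 or x = (6 - sqrt(30)) / 3


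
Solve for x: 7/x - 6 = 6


Subtract -6 from both sides: 7/x = 12
Multiply both sides by x: 7 = 12 * x
Divide by 12: x = 7/12

x = 7/12


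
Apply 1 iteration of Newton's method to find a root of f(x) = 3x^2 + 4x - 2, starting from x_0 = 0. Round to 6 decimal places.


Newton's method: x_(n+1) = x_n - f(x_n)/f'(x_n)
f(x) = 3x^2 + 4x - 2
f'(x) = 6x + 4

Iteration 1:
  f(0.000000) = -2.000000
  f'(0.000000) = 4.000000
  x_1 = 0.000000 - (-2.000000)/(4.000000) = 0.500000

x_1 = 0.500000


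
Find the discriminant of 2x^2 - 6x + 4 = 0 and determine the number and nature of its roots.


For ax^2 + bx + c = 0, discriminant D = b^2 - 4ac
Here a = 2, b = -6, c = 4
D = (-6)^2 - 4(2)(4) = 36 - 32 = 4

D = 4 > 0 and is a perfect square (sqrt = 2)
The equation has 2 distinct real rational roots.

Discriminant = 4, 2 distinct real rational roots


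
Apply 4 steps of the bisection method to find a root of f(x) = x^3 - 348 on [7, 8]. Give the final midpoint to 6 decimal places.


f(x) = x^3 - 348
f(7) = -5 < 0
f(8) = 164 > 0

Step 1: midpoint = (7.000000 + 8.000000)/2 = 7.500000
  f(7.500000) = 73.875000
  f(mid) > 0, so root is in [7.000000, 7.500000]

Step 2: midpoint = (7.000000 + 7.500000)/2 = 7.250000
  f(7.250000) = 33.078125
  f(mid) > 0, so root is in [7.000000, 7.250000]

Step 3: midpoint = (7.000000 + 7.250000)/2 = 7.125000
  f(7.125000) = 13.705078
  f(mid) > 0, so root is in [7.000000, 7.125000]

Step 4: midpoint = (7.000000 + 7.125000)/2 = 7.062500
  f(7.062500) = 4.269775
  f(mid) > 0, so root is in [7.000000, 7.062500]

midpoint = 7.062500


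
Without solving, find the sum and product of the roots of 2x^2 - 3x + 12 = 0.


By Vieta's formulas for ax^2 + bx + c = 0:
  Sum of roots = -b/a
  Product of roots = c/a

Here a = 2, b = -3, c = 12
Sum = -(-3)/2 = 3/2
Product = 12/2 = 6

Sum = 3/2, Product = 6


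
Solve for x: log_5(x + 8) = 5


Convert to exponential form: x + 8 = 5^5 = 3125
x = 3125 - 8 = 3117
Check: log_5(3117 + 8) = log_5(3125) = log_5(3125) = 5 ✓

x = 3117


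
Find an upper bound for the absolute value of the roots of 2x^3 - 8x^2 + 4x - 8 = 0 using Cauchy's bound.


Cauchy's bound: all roots r satisfy |r| <= 1 + max(|a_i/a_n|) for i = 0,...,n-1
where a_n is the leading coefficient.

Coefficients: [2, -8, 4, -8]
Leading coefficient a_n = 2
Ratios |a_i/a_n|: 4, 2, 4
Maximum ratio: 4
Cauchy's bound: |r| <= 1 + 4 = 5

Upper bound = 5


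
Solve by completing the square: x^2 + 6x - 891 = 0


Start: x^2 + 6x - 891 = 0
Move constant: x^2 + 6x = 891
Half of 6 is 3, squared is 9
Add 9 to both sides: x^2 + 6x + 9 = 900
(x + 3)^2 = 900
x + 3 = ±30
x = -3 + 30 = 27 or x = -3 - 30 = -33

x = -33, x = 27


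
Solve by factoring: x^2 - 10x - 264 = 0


We need two numbers that multiply to -264 and add to -10.
Those numbers are -22 and 12 (since (-22) * 12 = -264 and (-22) + 12 = -10).
So x^2 - 10x - 264 = (x - 22)(x + 12) = 0
Setting each factor to zero: x = 22 or x = -12

x = -12, x = 22


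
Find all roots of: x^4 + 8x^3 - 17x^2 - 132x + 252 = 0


Let p(x) = x^4 + 8x^3 - 17x^2 - 132x + 252. By the rational root theorem (leading coefficient 1), any rational root is an integer divisor of 252: try ±1, ±2, ... in turn.
Test x = 1: value = 112 ≠ 0.
Test x = -1: value = 360 ≠ 0.
Test x = 2: value = 0 ✓, so (x - 2) is a factor.
Synthetic division by (x - 2): bring down 1; 1(2) + 8 = 10; 10(2) - 17 = 3; 3(2) - 132 = -126; (-126)(2) + 252 = 0 → quotient x^3 + 10x^2 + 3x - 126, remainder 0.
Continue with the quotient x^3 + 10x^2 + 3x - 126 (candidates must divide 126; re-test x = 2 first in case it repeats).
Test x = 2: value = -72 ≠ 0.
Test x = -2: value = -100 ≠ 0.
Test x = 3: value = 0 ✓, so (x - 3) is a factor.
Synthetic division by (x - 3): bring down 1; 1(3) + 10 = 13; 13(3) + 3 = 42; 42(3) - 126 = 0 → quotient x^2 + 13x + 42, remainder 0.
Solve the quadratic x^2 + 13x + 42 = 0: discriminant = 13^2 - 4(1)(42) = 169 - 168 = 1.
sqrt(1) = 1, so x = (-13 ± 1)/2: x = -6 or x = -7.
Collecting all roots found:

x = -7, x = -6, x = 2, x = 3


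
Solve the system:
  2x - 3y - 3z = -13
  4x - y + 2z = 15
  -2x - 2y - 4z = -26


Using Cramer's rule. Expand each determinant along the first row.
D  = 2*[(-1)*(-4) - 2*(-2)] - (-3)*[4*(-4) - 2*(-2)] + (-3)*[4*(-2) - (-1)*(-2)]
  = 2*(8) - (-3)*(-12) + (-3)*(-10) = 10
Dx = (-13)*[(-1)*(-4) - 2*(-2)] - (-3)*[15*(-4) - 2*(-26)] + (-3)*[15*(-2) - (-1)*(-26)]
  = (-13)*(8) - (-3)*(-8) + (-3)*(-56) = 40
Dy = 2*[15*(-4) - 2*(-26)] - (-13)*[4*(-4) - 2*(-2)] + (-3)*[4*(-26) - 15*(-2)]
  = 2*(-8) - (-13)*(-12) + (-3)*(-74) = 50
Dz = 2*[(-1)*(-26) - 15*(-2)] - (-3)*[4*(-26) - 15*(-2)] + (-13)*[4*(-2) - (-1)*(-2)]
  = 2*(56) - (-3)*(-74) + (-13)*(-10) = 20
x = Dx/D = 40/10 = 4, y = Dy/D = 50/10 = 5, z = Dz/D = 20/10 = 2
Check eq1: (2)(4) + (-3)(5) + (-3)(2) = -13 = -13 ✓
Check eq2: (4)(4) + (-1)(5) + (2)(2) = 15 = 15 ✓
Check eq3: (-2)(4) + (-2)(5) + (-4)(2) = -26 = -26 ✓

x = 4, y = 5, z = 2


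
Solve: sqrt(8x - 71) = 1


Square both sides: 8x - 71 = 1^2 = 1
8x = 1 + 71 = 72
x = 9
Check: sqrt(8*9 - 71) = sqrt(1) = 1 ✓

x = 9


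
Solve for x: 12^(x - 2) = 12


Express both sides with the same base.
12 = 12^1
Since the bases match, equate exponents: x - 2 = 1
So x = 1 - (-2) = 3

x = 3


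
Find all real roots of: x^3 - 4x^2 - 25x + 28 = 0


Let p(x) = x^3 - 4x^2 - 25x + 28. By the rational root theorem (leading coefficient 1), any rational root is an integer divisor of 28: try ±1, ±2, ... in turn.
Test x = 1: value = 0 ✓, so (x - 1) is a factor.
Synthetic division by (x - 1): bring down 1; 1(1) - 4 = -3; (-3)(1) - 25 = -28; (-28)(1) + 28 = 0 → quotient x^2 - 3x - 28, remainder 0.
Solve the quadratic x^2 - 3x - 28 = 0: discriminant = (-3)^2 - 4(1)(-28) = 9 + 112 = 121.
sqrt(121) = 11, so x = (3 ± 11)/2: x = 7 or x = -4.

x = -4, x = 1, x = 7


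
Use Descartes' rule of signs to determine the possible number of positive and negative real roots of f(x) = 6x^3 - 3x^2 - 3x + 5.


Descartes' rule of signs:

For positive roots, count sign changes in f(x) = 6x^3 - 3x^2 - 3x + 5:
Signs of coefficients: +, -, -, +
Number of sign changes: 2
Possible positive real roots: 2, 0

For negative roots, examine f(-x) = -6x^3 - 3x^2 + 3x + 5:
Signs of coefficients: -, -, +, +
Number of sign changes: 1
Possible negative real roots: 1

Positive roots: 2 or 0; Negative roots: 1


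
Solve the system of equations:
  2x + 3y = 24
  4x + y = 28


Using Cramer's rule:
Determinant D = (2)(1) - (4)(3) = 2 - 12 = -10
Dx = (24)(1) - (28)(3) = 24 - 84 = -60
Dy = (2)(28) - (4)(24) = 56 - 96 = -40
x = Dx/D = -60/-10 = 6
y = Dy/D = -40/-10 = 4

x = 6, y = 4


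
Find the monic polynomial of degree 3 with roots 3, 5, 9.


A monic polynomial with roots 3, 5, 9 is:
p(x) = (x - 3)(x - 5)(x - 9)
After multiplying by (x - 3): x - 3
After multiplying by (x - 5): x^2 - 8x + 15
After multiplying by (x - 9): x^3 - 17x^2 + 87x - 135

x^3 - 17x^2 + 87x - 135


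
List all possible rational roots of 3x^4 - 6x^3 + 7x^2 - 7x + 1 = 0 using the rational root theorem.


Rational root theorem: possible roots are ±p/q where:
  p divides the constant term (1): p ∈ {1}
  q divides the leading coefficient (3): q ∈ {1, 3}

All possible rational roots: -1, -1/3, 1/3, 1

-1, -1/3, 1/3, 1


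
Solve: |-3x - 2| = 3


An absolute value equation |expr| = 3 gives two cases:
Case 1: -3x - 2 = 3
  -3x = 5, so x = -5/3
Case 2: -3x - 2 = -3
  -3x = -1, so x = 1/3

x = -5/3, x = 1/3


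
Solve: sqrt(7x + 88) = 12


Square both sides: 7x + 88 = 12^2 = 144
7x = 144 - 88 = 56
x = 8
Check: sqrt(7*8 + 88) = sqrt(144) = 12 ✓

x = 8


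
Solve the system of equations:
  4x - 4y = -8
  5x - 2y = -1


Using Cramer's rule:
Determinant D = (4)(-2) - (5)(-4) = -8 + 20 = 12
Dx = (-8)(-2) - (-1)(-4) = 16 - 4 = 12
Dy = (4)(-1) - (5)(-8) = -4 + 40 = 36
x = Dx/D = 12/12 = 1
y = Dy/D = 36/12 = 3

x = 1, y = 3


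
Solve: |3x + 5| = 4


An absolute value equation |expr| = 4 gives two cases:
Case 1: 3x + 5 = 4
  3x = -1, so x = -1/3
Case 2: 3x + 5 = -4
  3x = -9, so x = -3

x = -3, x = -1/3


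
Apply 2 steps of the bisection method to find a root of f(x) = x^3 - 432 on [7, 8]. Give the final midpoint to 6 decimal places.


f(x) = x^3 - 432
f(7) = -89 < 0
f(8) = 80 > 0

Step 1: midpoint = (7.000000 + 8.000000)/2 = 7.500000
  f(7.500000) = -10.125000
  f(mid) < 0, so root is in [7.500000, 8.000000]

Step 2: midpoint = (7.500000 + 8.000000)/2 = 7.750000
  f(7.750000) = 33.484375
  f(mid) > 0, so root is in [7.500000, 7.750000]

midpoint = 7.750000


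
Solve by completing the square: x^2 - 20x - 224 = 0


Start: x^2 - 20x - 224 = 0
Move constant: x^2 - 20x = 224
Half of -20 is -10, squared is 100
Add 100 to both sides: x^2 - 20x + 100 = 324
(x - 10)^2 = 324
x - 10 = ±18
x = 10 + 18 = 28 or x = 10 - 18 = -8

x = -8, x = 28


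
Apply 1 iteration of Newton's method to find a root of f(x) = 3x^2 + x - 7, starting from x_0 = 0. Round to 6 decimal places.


Newton's method: x_(n+1) = x_n - f(x_n)/f'(x_n)
f(x) = 3x^2 + x - 7
f'(x) = 6x + 1

Iteration 1:
  f(0.000000) = -7.000000
  f'(0.000000) = 1.000000
  x_1 = 0.000000 - (-7.000000)/(1.000000) = 7.000000

x_1 = 7.000000


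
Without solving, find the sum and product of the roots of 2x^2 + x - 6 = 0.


By Vieta's formulas for ax^2 + bx + c = 0:
  Sum of roots = -b/a
  Product of roots = c/a

Here a = 2, b = 1, c = -6
Sum = -(1)/2 = -1/2
Product = -6/2 = -3

Sum = -1/2, Product = -3


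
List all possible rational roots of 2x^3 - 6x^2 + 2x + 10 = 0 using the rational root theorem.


Rational root theorem: possible roots are ±p/q where:
  p divides the constant term (10): p ∈ {1, 2, 5, 10}
  q divides the leading coefficient (2): q ∈ {1, 2}

All possible rational roots: -10, -5, -5/2, -2, -1, -1/2, 1/2, 1, 2, 5/2, 5, 10

-10, -5, -5/2, -2, -1, -1/2, 1/2, 1, 2, 5/2, 5, 10


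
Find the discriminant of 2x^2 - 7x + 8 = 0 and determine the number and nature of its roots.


For ax^2 + bx + c = 0, discriminant D = b^2 - 4ac
Here a = 2, b = -7, c = 8
D = (-7)^2 - 4(2)(8) = 49 - 64 = -15

D = -15 < 0
The equation has no real roots (2 complex conjugate roots).

Discriminant = -15, no real roots (2 complex conjugate roots)
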